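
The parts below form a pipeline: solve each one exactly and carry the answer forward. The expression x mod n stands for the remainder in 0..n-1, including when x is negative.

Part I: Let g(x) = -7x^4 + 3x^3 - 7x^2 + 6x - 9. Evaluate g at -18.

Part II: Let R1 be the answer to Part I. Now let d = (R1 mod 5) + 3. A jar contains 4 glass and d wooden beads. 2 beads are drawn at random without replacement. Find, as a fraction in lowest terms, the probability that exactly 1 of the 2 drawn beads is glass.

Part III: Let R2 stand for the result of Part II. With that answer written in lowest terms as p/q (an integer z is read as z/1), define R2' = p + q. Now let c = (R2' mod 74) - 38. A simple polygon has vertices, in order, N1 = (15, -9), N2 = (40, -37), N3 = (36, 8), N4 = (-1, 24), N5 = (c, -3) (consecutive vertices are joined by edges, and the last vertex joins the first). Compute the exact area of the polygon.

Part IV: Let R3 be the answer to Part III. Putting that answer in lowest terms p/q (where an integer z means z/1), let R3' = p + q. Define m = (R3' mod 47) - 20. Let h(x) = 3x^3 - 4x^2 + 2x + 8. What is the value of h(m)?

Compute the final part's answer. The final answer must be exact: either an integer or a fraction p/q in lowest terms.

20

Part I: -7*(-18)^4 + 3*(-18)^3 - 7*(-18)^2 + 6*(-18)^1 - 9 = (-734832) + (-17496) + (-2268) + (-108) + (-9) = -754713; answer -754713
Part II: R1 = -754713; d = 5; total draws C(9,2) = 36; favorable C(4,1)*C(5,1) = 20; P = 5/9; answer 5/9
Part III: R2 = 5/9; threaded value p + q = 14; c = -24; cross terms: (15*-37 - 40*-9)=-195, (40*8 - 36*-37)=1652, (36*24 - -1*8)=872, (-1*-3 - -24*24)=579, (-24*-9 - 15*-3)=261; twice the area = |3169| = 3169; area = 3169/2; answer 3169/2
Part IV: R3 = 3169/2; threaded value p + q = 3171; m = 2; 3*(2)^3 - 4*(2)^2 + 2*(2)^1 + 8 = (24) + (-16) + (4) + (8) = 20; answer 20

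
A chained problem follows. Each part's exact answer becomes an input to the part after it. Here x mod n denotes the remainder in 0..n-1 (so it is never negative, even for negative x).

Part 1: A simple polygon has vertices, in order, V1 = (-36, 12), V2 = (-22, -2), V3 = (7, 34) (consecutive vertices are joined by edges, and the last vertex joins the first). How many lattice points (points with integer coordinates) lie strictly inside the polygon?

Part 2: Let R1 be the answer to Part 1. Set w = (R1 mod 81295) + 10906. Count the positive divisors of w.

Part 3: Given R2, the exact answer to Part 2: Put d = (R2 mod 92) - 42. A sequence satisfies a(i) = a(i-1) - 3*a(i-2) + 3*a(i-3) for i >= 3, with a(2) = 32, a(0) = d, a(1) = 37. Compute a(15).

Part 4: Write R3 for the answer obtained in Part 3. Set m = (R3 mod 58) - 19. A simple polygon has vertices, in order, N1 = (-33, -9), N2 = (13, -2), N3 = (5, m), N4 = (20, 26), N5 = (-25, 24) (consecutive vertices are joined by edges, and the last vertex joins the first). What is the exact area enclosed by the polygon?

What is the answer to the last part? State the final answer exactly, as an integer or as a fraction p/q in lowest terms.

Part 1: cross terms: (-36*-2 - -22*12)=336, (-22*34 - 7*-2)=-734, (7*12 - -36*34)=1308; twice the area = |910| = 910; area = 455; boundary points = 14 + 1 + 1 = 16; strictly interior points = area - boundary/2 + 1 = 448; answer 448
Part 2: R1 = 448; w = 11354; 11354 = 2 * 7 * 811; number of divisors = (1+1) * (1+1) * (1+1) = 8; answer 8
Part 3: R2 = 8; d = -34; a(3) = 1*(32) - 3*(37) + 3*(-34) = -181; iterating: a(3)=-181, a(4)=-166, a(5)=473, a(6)=428, a(7)=-1489, a(8)=-1354, a(9)=4397, a(10)=3992, a(11)=-13261, a(12)=-12046, a(13)=39713, a(14)=36068, a(15)=-119209; answer -119209
Part 4: R3 = -119209; m = 20; cross terms: (-33*-2 - 13*-9)=183, (13*20 - 5*-2)=270, (5*26 - 20*20)=-270, (20*24 - -25*26)=1130, (-25*-9 - -33*24)=1017; twice the area = |2330| = 2330; area = 1165; answer 1165

1165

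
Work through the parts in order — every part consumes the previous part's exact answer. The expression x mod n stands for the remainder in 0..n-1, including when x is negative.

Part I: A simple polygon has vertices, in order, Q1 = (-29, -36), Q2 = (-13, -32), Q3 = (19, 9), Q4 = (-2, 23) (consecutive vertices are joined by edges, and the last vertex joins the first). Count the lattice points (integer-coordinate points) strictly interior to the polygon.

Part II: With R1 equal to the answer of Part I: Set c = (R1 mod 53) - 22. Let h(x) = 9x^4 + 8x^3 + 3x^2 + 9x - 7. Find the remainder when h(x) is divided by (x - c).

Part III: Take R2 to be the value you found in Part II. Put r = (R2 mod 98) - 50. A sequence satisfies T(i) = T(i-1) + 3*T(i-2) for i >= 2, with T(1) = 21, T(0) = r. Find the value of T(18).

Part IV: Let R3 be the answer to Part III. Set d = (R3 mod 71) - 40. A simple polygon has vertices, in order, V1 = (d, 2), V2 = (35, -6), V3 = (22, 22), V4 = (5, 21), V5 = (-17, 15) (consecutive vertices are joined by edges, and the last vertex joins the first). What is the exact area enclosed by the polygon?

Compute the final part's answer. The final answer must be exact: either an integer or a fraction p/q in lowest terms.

1148

Part I: cross terms: (-29*-32 - -13*-36)=460, (-13*9 - 19*-32)=491, (19*23 - -2*9)=455, (-2*-36 - -29*23)=739; twice the area = |2145| = 2145; area = 2145/2; boundary points = 4 + 1 + 7 + 1 = 13; strictly interior points = area - boundary/2 + 1 = 1067; answer 1067
Part II: R1 = 1067; c = -15; remainder = value at the root: 9*(-15)^4 + 8*(-15)^3 + 3*(-15)^2 + 9*(-15)^1 - 7 = (455625) + (-27000) + (675) + (-135) + (-7) = 429158; answer 429158
Part III: R2 = 429158; r = -34; T(2) = 1*(21) + 3*(-34) = -81; iterating: T(2)=-81, T(3)=-18, T(4)=-261, T(5)=-315, T(6)=-1098, T(7)=-2043, T(8)=-5337, T(9)=-11466, T(10)=-27477, T(11)=-61875, T(12)=-144306, T(13)=-329931, T(14)=-762849, T(15)=-1752642, T(16)=-4041189, T(17)=-9299115, T(18)=-21422682; answer -21422682
Part IV: R3 = -21422682; d = -34; cross terms: (-34*-6 - 35*2)=134, (35*22 - 22*-6)=902, (22*21 - 5*22)=352, (5*15 - -17*21)=432, (-17*2 - -34*15)=476; twice the area = |2296| = 2296; area = 1148; answer 1148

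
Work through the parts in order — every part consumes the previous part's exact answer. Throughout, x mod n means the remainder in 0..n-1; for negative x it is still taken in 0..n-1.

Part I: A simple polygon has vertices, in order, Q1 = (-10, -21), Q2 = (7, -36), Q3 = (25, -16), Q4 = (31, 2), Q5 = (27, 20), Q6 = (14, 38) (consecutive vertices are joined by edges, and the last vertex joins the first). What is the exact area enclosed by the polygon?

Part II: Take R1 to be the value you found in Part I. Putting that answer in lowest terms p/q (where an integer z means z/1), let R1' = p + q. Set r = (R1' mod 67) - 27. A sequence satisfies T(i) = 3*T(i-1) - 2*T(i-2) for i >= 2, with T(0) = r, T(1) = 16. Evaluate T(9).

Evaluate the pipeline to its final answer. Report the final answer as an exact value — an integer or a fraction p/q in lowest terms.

Part I: cross terms: (-10*-36 - 7*-21)=507, (7*-16 - 25*-36)=788, (25*2 - 31*-16)=546, (31*20 - 27*2)=566, (27*38 - 14*20)=746, (14*-21 - -10*38)=86; twice the area = |3239| = 3239; area = 3239/2; answer 3239/2
Part II: R1 = 3239/2; threaded value p + q = 3241; r = -2; T(2) = 3*(16) - 2*(-2) = 52; iterating: T(2)=52, T(3)=124, T(4)=268, T(5)=556, T(6)=1132, T(7)=2284, T(8)=4588, T(9)=9196; answer 9196

9196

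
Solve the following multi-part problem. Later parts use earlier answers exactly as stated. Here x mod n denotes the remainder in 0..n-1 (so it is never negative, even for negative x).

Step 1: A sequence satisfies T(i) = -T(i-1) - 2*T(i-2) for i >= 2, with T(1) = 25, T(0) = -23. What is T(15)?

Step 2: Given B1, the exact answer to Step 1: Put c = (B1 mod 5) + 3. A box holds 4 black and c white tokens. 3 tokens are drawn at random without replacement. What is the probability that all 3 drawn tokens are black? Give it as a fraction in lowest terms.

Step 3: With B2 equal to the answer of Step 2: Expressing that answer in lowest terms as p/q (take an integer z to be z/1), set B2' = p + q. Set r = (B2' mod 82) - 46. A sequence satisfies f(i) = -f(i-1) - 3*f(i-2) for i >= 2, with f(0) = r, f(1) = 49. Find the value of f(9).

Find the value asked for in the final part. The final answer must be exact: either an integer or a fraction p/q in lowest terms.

-371

Step 1: T(2) = -1*(25) - 2*(-23) = 21; iterating: T(2)=21, T(3)=-71, T(4)=29, T(5)=113, T(6)=-171, T(7)=-55, T(8)=397, T(9)=-287, T(10)=-507, T(11)=1081, T(12)=-67, T(13)=-2095, T(14)=2229, T(15)=1961; answer 1961
Step 2: B1 = 1961; c = 4; total draws C(8,3) = 56; favorable C(4,3) = 4; P = 1/14; answer 1/14
Step 3: B2 = 1/14; threaded value p + q = 15; r = -31; f(2) = -1*(49) - 3*(-31) = 44; iterating: f(2)=44, f(3)=-191, f(4)=59, f(5)=514, f(6)=-691, f(7)=-851, f(8)=2924, f(9)=-371; answer -371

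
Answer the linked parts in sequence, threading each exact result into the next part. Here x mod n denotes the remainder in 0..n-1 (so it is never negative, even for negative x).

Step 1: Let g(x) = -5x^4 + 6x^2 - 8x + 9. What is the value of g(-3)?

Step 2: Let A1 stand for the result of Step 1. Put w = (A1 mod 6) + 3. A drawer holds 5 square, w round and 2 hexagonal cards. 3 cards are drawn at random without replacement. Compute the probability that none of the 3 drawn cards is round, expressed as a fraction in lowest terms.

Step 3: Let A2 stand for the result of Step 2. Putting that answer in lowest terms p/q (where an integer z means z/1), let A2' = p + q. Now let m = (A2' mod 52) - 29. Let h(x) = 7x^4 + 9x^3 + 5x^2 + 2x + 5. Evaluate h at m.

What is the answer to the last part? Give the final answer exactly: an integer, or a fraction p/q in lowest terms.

213

Step 1: -5*(-3)^4 + 6*(-3)^2 - 8*(-3)^1 + 9 = (-405) + (54) + (24) + (9) = -318; answer -318
Step 2: A1 = -318; w = 3; total draws C(10,3) = 120; favorable C(7,3) = 35; P = 7/24; answer 7/24
Step 3: A2 = 7/24; threaded value p + q = 31; m = 2; 7*(2)^4 + 9*(2)^3 + 5*(2)^2 + 2*(2)^1 + 5 = (112) + (72) + (20) + (4) + (5) = 213; answer 213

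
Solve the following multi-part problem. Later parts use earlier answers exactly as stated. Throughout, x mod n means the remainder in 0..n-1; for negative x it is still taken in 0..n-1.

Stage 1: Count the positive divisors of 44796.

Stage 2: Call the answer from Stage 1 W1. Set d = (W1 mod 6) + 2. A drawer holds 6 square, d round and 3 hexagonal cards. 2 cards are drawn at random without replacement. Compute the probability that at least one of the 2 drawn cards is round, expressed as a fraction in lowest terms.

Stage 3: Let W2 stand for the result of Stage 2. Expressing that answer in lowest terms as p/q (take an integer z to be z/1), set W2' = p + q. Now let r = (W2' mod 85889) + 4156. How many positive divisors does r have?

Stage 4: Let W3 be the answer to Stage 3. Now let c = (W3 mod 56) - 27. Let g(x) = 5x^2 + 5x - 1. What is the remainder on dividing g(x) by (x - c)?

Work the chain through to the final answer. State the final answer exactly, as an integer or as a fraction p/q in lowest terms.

29

Stage 1: 44796 = 2^2 * 3 * 3733; number of divisors = (2+1) * (1+1) * (1+1) = 12; answer 12
Stage 2: W1 = 12; d = 2; total draws C(11,2) = 55; complement C(9,2) = 36; favorable 55 - 36 = 19; P = 19/55; answer 19/55
Stage 3: W2 = 19/55; threaded value p + q = 74; r = 4230; 4230 = 2 * 3^2 * 5 * 47; number of divisors = (1+1) * (2+1) * (1+1) * (1+1) = 24; answer 24
Stage 4: W3 = 24; c = -3; remainder = value at the root: 5*(-3)^2 + 5*(-3)^1 - 1 = (45) + (-15) + (-1) = 29; answer 29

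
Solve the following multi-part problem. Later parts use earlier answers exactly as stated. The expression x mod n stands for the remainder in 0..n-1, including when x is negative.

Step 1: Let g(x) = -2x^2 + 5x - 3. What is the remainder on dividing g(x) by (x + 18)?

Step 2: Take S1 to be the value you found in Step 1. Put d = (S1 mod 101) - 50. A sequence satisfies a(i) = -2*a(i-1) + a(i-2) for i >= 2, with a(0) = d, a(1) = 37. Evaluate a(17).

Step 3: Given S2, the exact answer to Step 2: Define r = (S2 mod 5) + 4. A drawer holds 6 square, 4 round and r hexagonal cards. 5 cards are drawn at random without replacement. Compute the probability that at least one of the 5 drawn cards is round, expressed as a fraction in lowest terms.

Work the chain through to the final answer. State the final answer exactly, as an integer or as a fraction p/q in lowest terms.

Step 1: remainder = value at the root: -2*(-18)^2 + 5*(-18)^1 - 3 = (-648) + (-90) + (-3) = -741; answer -741
Step 2: S1 = -741; d = 17; a(2) = -2*(37) + 1*(17) = -57; iterating: a(2)=-57, a(3)=151, a(4)=-359, a(5)=869, a(6)=-2097, a(7)=5063, a(8)=-12223, a(9)=29509, a(10)=-71241, a(11)=171991, a(12)=-415223, a(13)=1002437, a(14)=-2420097, a(15)=5842631, a(16)=-14105359, a(17)=34053349; answer 34053349
Step 3: S2 = 34053349; r = 8; total draws C(18,5) = 8568; complement C(14,5) = 2002; favorable 8568 - 2002 = 6566; P = 469/612; answer 469/612

469/612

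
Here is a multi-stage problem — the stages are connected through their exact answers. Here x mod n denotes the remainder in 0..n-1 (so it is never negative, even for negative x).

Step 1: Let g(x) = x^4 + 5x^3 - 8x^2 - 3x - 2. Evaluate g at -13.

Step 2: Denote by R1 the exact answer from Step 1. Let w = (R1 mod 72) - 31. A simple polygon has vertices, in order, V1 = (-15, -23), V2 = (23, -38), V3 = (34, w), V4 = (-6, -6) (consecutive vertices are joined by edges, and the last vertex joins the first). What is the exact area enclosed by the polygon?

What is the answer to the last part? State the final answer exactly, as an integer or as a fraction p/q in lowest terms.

3105/2

Step 1: 1*(-13)^4 + 5*(-13)^3 - 8*(-13)^2 - 3*(-13)^1 - 2 = (28561) + (-10985) + (-1352) + (39) + (-2) = 16261; answer 16261
Step 2: R1 = 16261; w = 30; cross terms: (-15*-38 - 23*-23)=1099, (23*30 - 34*-38)=1982, (34*-6 - -6*30)=-24, (-6*-23 - -15*-6)=48; twice the area = |3105| = 3105; area = 3105/2; answer 3105/2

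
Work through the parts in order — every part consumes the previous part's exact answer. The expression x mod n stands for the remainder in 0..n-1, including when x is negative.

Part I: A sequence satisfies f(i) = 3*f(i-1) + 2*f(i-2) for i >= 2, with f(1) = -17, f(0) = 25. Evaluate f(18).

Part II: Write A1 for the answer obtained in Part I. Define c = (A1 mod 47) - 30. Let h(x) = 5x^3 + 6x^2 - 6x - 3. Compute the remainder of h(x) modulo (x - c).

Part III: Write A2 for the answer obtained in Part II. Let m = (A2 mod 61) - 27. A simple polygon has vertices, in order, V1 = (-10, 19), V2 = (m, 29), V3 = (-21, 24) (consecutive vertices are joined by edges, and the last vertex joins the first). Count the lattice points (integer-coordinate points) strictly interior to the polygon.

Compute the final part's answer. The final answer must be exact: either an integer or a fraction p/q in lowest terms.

Part I: f(2) = 3*(-17) + 2*(25) = -1; iterating: f(2)=-1, f(3)=-37, f(4)=-113, f(5)=-413, f(6)=-1465, f(7)=-5221, f(8)=-18593, f(9)=-66221, f(10)=-235849, f(11)=-839989, f(12)=-2991665, f(13)=-10654973, f(14)=-37948249, f(15)=-135154693, f(16)=-481360577, f(17)=-1714391117, f(18)=-6105894505; answer -6105894505
Part II: A1 = -6105894505; c = 15; remainder = value at the root: 5*(15)^3 + 6*(15)^2 - 6*(15)^1 - 3 = (16875) + (1350) + (-90) + (-3) = 18132; answer 18132
Part III: A2 = 18132; m = -12; cross terms: (-10*29 - -12*19)=-62, (-12*24 - -21*29)=321, (-21*19 - -10*24)=-159; twice the area = |100| = 100; area = 50; boundary points = 2 + 1 + 1 = 4; strictly interior points = area - boundary/2 + 1 = 49; answer 49

49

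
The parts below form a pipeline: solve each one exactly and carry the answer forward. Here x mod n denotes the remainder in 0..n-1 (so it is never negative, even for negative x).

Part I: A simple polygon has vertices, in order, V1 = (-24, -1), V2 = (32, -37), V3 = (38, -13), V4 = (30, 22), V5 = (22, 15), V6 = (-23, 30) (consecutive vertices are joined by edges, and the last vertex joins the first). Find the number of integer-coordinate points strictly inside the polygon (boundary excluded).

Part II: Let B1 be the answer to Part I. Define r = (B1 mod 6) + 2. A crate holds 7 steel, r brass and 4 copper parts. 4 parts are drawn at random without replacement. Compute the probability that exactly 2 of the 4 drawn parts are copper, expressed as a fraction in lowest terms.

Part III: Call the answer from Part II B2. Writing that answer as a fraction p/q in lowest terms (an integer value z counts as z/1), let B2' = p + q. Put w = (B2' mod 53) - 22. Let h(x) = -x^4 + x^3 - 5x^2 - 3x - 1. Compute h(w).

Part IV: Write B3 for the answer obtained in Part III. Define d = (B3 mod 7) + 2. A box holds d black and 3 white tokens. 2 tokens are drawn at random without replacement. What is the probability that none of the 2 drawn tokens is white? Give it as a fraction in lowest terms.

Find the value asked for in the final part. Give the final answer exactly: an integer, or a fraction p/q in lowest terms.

7/15

Part I: cross terms: (-24*-37 - 32*-1)=920, (32*-13 - 38*-37)=990, (38*22 - 30*-13)=1226, (30*15 - 22*22)=-34, (22*30 - -23*15)=1005, (-23*-1 - -24*30)=743; twice the area = |4850| = 4850; area = 2425; boundary points = 4 + 6 + 1 + 1 + 15 + 1 = 28; strictly interior points = area - boundary/2 + 1 = 2412; answer 2412
Part II: B1 = 2412; r = 2; total draws C(13,4) = 715; favorable C(4,2)*C(9,2) = 216; P = 216/715; answer 216/715
Part III: B2 = 216/715; threaded value p + q = 931; w = 8; -1*(8)^4 + 1*(8)^3 - 5*(8)^2 - 3*(8)^1 - 1 = (-4096) + (512) + (-320) + (-24) + (-1) = -3929; answer -3929
Part IV: B3 = -3929; d = 7; total draws C(10,2) = 45; favorable C(7,2) = 21; P = 7/15; answer 7/15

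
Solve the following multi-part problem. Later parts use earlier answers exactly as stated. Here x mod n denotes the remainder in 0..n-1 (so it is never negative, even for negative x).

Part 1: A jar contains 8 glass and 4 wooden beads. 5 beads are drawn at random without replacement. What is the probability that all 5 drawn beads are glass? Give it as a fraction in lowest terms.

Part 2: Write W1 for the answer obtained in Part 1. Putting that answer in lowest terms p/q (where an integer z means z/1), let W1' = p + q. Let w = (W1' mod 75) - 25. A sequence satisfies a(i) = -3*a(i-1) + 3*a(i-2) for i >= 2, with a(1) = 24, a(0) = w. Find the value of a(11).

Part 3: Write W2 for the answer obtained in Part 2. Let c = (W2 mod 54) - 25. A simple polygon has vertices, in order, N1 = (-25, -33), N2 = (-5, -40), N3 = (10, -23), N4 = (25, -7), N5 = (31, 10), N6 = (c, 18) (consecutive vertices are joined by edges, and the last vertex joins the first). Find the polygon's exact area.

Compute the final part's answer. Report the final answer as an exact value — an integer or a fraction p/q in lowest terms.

Part 1: total draws C(12,5) = 792; favorable C(8,5) = 56; P = 7/99; answer 7/99
Part 2: W1 = 7/99; threaded value p + q = 106; w = 6; a(2) = -3*(24) + 3*(6) = -54; iterating: a(2)=-54, a(3)=234, a(4)=-864, a(5)=3294, a(6)=-12474, a(7)=47304, a(8)=-179334, a(9)=679914, a(10)=-2577744, a(11)=9772974; answer 9772974
Part 3: W2 = 9772974; c = -25; cross terms: (-25*-40 - -5*-33)=835, (-5*-23 - 10*-40)=515, (10*-7 - 25*-23)=505, (25*10 - 31*-7)=467, (31*18 - -25*10)=808, (-25*-33 - -25*18)=1275; twice the area = |4405| = 4405; area = 4405/2; answer 4405/2

4405/2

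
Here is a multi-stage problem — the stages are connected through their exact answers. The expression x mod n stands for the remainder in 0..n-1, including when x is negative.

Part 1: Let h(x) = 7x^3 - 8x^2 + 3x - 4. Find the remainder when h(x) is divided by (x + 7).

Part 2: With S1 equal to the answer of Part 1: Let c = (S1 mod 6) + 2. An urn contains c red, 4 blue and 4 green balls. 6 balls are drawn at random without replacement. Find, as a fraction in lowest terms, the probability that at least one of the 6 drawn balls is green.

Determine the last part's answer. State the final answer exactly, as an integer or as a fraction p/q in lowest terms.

Part 1: remainder = value at the root: 7*(-7)^3 - 8*(-7)^2 + 3*(-7)^1 - 4 = (-2401) + (-392) + (-21) + (-4) = -2818; answer -2818
Part 2: S1 = -2818; c = 4; total draws C(12,6) = 924; complement C(8,6) = 28; favorable 924 - 28 = 896; P = 32/33; answer 32/33

32/33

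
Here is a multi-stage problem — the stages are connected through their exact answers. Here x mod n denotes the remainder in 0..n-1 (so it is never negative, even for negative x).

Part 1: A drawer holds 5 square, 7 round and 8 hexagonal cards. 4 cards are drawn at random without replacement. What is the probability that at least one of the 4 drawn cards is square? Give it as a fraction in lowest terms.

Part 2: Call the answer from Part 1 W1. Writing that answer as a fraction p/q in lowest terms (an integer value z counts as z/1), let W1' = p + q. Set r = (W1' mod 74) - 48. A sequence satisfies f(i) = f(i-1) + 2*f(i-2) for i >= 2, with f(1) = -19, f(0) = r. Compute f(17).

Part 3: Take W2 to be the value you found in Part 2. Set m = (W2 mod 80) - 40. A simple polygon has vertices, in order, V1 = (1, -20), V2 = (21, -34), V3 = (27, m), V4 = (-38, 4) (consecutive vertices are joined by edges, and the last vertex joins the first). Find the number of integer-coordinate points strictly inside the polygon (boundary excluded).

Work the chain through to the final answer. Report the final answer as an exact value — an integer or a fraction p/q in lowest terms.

64

Part 1: total draws C(20,4) = 4845; complement C(15,4) = 1365; favorable 4845 - 1365 = 3480; P = 232/323; answer 232/323
Part 2: W1 = 232/323; threaded value p + q = 555; r = -11; f(2) = 1*(-19) + 2*(-11) = -41; iterating: f(2)=-41, f(3)=-79, f(4)=-161, f(5)=-319, f(6)=-641, f(7)=-1279, f(8)=-2561, f(9)=-5119, f(10)=-10241, f(11)=-20479, f(12)=-40961, f(13)=-81919, f(14)=-163841, f(15)=-327679, f(16)=-655361, f(17)=-1310719; answer -1310719
Part 3: W2 = -1310719; m = -39; cross terms: (1*-34 - 21*-20)=386, (21*-39 - 27*-34)=99, (27*4 - -38*-39)=-1374, (-38*-20 - 1*4)=756; twice the area = |-133| = 133; area = 133/2; boundary points = 2 + 1 + 1 + 3 = 7; strictly interior points = area - boundary/2 + 1 = 64; answer 64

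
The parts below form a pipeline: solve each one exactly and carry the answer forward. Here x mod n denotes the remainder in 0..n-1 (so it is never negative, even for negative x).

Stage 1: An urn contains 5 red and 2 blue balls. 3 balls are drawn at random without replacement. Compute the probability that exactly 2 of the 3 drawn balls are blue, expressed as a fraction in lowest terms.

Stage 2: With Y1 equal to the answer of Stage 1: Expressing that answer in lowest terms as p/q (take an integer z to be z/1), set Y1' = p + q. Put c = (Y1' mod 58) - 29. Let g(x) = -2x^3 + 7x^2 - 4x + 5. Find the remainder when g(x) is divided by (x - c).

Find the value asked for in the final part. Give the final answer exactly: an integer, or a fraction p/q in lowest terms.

Stage 1: total draws C(7,3) = 35; favorable C(2,2)*C(5,1) = 5; P = 1/7; answer 1/7
Stage 2: Y1 = 1/7; threaded value p + q = 8; c = -21; remainder = value at the root: -2*(-21)^3 + 7*(-21)^2 - 4*(-21)^1 + 5 = (18522) + (3087) + (84) + (5) = 21698; answer 21698

21698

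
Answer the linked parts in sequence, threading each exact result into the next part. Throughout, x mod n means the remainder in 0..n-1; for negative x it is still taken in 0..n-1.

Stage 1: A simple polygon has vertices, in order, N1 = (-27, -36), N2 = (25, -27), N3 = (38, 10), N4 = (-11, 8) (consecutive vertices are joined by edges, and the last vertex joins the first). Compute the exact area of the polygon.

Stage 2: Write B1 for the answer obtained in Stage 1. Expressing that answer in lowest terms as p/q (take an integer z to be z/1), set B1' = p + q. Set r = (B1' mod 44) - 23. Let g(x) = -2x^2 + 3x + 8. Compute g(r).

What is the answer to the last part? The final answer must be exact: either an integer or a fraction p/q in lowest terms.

-82

Stage 1: cross terms: (-27*-27 - 25*-36)=1629, (25*10 - 38*-27)=1276, (38*8 - -11*10)=414, (-11*-36 - -27*8)=612; twice the area = |3931| = 3931; area = 3931/2; answer 3931/2
Stage 2: B1 = 3931/2; threaded value p + q = 3933; r = -6; -2*(-6)^2 + 3*(-6)^1 + 8 = (-72) + (-18) + (8) = -82; answer -82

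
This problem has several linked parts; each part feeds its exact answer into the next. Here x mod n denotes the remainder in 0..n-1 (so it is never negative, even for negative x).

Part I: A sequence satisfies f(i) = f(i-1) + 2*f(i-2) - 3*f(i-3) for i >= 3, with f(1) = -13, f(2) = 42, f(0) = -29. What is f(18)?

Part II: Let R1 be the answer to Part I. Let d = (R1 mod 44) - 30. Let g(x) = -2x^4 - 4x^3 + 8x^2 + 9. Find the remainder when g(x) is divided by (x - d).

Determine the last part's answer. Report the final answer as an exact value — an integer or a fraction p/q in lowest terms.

Part I: f(3) = 1*(42) + 2*(-13) - 3*(-29) = 103; iterating: f(3)=103, f(4)=226, f(5)=306, f(6)=449, f(7)=383, f(8)=363, f(9)=-218, f(10)=-641, f(11)=-2166, f(12)=-2794, f(13)=-5203, f(14)=-4293, f(15)=-6317, f(16)=706, f(17)=951, f(18)=21314; answer 21314
Part II: R1 = 21314; d = -12; remainder = value at the root: -2*(-12)^4 - 4*(-12)^3 + 8*(-12)^2 + 9 = (-41472) + (6912) + (1152) + (9) = -33399; answer -33399

-33399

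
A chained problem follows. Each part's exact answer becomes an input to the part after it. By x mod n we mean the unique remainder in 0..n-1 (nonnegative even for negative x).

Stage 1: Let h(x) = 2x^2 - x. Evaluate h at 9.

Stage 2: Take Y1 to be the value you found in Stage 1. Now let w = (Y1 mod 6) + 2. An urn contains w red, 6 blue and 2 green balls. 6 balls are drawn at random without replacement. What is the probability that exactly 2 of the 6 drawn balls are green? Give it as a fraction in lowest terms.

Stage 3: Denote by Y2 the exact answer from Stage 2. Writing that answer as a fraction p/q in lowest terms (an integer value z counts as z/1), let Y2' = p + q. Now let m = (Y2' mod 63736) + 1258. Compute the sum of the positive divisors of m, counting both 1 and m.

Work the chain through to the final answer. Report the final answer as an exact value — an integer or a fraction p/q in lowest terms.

1290

Stage 1: 2*(9)^2 - 1*(9)^1 = (162) + (-9) = 153; answer 153
Stage 2: Y1 = 153; w = 5; total draws C(13,6) = 1716; favorable C(2,2)*C(11,4) = 330; P = 5/26; answer 5/26
Stage 3: Y2 = 5/26; threaded value p + q = 31; m = 1289; 1289 is prime, so its only divisors are 1 and 1289; sigma = 1 + 1289 = 1290; answer 1290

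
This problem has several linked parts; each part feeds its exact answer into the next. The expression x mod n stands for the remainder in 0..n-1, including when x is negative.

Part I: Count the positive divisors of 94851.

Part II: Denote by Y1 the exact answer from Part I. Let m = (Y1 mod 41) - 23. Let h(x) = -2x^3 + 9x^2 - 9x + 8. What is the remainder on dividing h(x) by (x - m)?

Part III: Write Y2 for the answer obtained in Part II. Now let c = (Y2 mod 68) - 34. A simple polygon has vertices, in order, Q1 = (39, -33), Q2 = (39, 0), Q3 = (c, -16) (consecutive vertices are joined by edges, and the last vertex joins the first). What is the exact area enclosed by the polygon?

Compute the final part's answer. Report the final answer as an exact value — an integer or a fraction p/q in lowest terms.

561/2

Part I: 94851 = 3^4 * 1171; number of divisors = (4+1) * (1+1) = 10; answer 10
Part II: Y1 = 10; m = -13; remainder = value at the root: -2*(-13)^3 + 9*(-13)^2 - 9*(-13)^1 + 8 = (4394) + (1521) + (117) + (8) = 6040; answer 6040
Part III: Y2 = 6040; c = 22; cross terms: (39*0 - 39*-33)=1287, (39*-16 - 22*0)=-624, (22*-33 - 39*-16)=-102; twice the area = |561| = 561; area = 561/2; answer 561/2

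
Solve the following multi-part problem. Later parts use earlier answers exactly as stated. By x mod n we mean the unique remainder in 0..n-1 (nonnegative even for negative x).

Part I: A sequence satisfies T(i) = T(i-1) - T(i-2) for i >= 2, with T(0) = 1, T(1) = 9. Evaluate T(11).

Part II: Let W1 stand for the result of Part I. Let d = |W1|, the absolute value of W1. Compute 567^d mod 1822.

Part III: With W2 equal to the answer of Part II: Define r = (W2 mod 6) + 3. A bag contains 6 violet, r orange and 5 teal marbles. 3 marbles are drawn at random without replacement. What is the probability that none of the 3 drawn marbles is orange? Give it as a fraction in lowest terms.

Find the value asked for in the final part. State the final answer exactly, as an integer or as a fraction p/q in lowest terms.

33/91

Part I: T(2) = 1*(9) - 1*(1) = 8; iterating: T(2)=8, T(3)=-1, T(4)=-9, T(5)=-8, T(6)=1, T(7)=9, T(8)=8, T(9)=-1, T(10)=-9, T(11)=-8; answer -8
Part II: W1 = -8; d = 8; squarings mod 1822: 567^1=567, 567^2=817, 567^4=637, 567^8=1285; 567^8 = 567^8 = 1285 (mod 1822); answer 1285
Part III: W2 = 1285; r = 4; total draws C(15,3) = 455; favorable C(11,3) = 165; P = 33/91; answer 33/91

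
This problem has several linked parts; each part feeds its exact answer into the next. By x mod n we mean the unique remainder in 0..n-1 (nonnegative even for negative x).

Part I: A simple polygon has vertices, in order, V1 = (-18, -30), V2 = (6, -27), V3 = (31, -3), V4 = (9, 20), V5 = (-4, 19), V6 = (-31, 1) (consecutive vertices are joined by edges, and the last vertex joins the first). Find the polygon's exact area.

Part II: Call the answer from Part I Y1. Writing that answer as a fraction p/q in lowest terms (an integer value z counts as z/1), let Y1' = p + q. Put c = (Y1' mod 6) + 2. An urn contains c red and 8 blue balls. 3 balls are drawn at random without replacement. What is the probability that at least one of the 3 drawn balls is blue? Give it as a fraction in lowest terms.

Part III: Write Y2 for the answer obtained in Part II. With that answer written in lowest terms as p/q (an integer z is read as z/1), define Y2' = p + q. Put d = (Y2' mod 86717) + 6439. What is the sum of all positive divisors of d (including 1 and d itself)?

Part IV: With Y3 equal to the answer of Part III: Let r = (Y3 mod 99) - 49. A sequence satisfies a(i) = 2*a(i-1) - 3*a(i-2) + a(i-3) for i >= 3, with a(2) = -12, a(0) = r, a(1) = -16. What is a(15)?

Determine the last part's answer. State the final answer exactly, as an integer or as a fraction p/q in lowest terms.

348

Part I: cross terms: (-18*-27 - 6*-30)=666, (6*-3 - 31*-27)=819, (31*20 - 9*-3)=647, (9*19 - -4*20)=251, (-4*1 - -31*19)=585, (-31*-30 - -18*1)=948; twice the area = |3916| = 3916; area = 1958; answer 1958
Part II: Y1 = 1958; threaded value p + q = 1959; c = 5; total draws C(13,3) = 286; complement C(5,3) = 10; favorable 286 - 10 = 276; P = 138/143; answer 138/143
Part III: Y2 = 138/143; threaded value p + q = 281; d = 6720; 6720 = 2^6 * 3 * 5 * 7; sigma = (1 + 2 + 4 + 8 + 16 + 32 + 64) * (1 + 3) * (1 + 5) * (1 + 7) = 127 * 4 * 6 * 8 = 24384; answer 24384
Part IV: Y3 = 24384; r = -19; a(3) = 2*(-12) - 3*(-16) + 1*(-19) = 5; iterating: a(3)=5, a(4)=30, a(5)=33, a(6)=-19, a(7)=-107, a(8)=-124, a(9)=54, a(10)=373, a(11)=460, a(12)=-145, a(13)=-1297, a(14)=-1699, a(15)=348; answer 348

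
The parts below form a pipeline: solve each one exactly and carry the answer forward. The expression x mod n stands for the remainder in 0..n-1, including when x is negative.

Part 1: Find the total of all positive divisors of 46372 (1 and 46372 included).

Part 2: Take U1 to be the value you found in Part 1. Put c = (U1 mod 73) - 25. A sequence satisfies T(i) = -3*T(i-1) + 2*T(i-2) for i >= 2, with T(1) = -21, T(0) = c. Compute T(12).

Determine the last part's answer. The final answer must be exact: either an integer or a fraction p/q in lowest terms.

Part 1: 46372 = 2^2 * 11593; sigma = (1 + 2 + 4) * (1 + 11593) = 7 * 11594 = 81158; answer 81158
Part 2: U1 = 81158; c = 30; T(2) = -3*(-21) + 2*(30) = 123; iterating: T(2)=123, T(3)=-411, T(4)=1479, T(5)=-5259, T(6)=18735, T(7)=-66723, T(8)=237639, T(9)=-846363, T(10)=3014367, T(11)=-10735827, T(12)=38236215; answer 38236215

38236215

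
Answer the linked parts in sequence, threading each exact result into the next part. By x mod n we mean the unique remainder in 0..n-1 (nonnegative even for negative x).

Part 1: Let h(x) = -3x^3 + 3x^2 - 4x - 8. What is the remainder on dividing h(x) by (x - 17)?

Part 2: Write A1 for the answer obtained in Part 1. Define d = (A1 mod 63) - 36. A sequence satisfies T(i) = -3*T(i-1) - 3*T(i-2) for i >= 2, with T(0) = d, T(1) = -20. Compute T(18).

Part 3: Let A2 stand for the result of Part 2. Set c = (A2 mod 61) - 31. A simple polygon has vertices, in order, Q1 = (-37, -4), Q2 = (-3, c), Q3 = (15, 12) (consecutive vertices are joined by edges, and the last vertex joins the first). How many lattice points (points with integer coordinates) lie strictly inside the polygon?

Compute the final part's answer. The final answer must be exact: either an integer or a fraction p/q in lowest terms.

63

Part 1: remainder = value at the root: -3*(17)^3 + 3*(17)^2 - 4*(17)^1 - 8 = (-14739) + (867) + (-68) + (-8) = -13948; answer -13948
Part 2: A1 = -13948; d = 2; T(2) = -3*(-20) - 3*(2) = 54; iterating: T(2)=54, T(3)=-102, T(4)=144, T(5)=-126, T(6)=-54, T(7)=540, T(8)=-1458, T(9)=2754, T(10)=-3888, T(11)=3402, T(12)=1458, T(13)=-14580, T(14)=39366, T(15)=-74358, T(16)=104976, T(17)=-91854, T(18)=-39366; answer -39366
Part 3: A2 = -39366; c = 9; cross terms: (-37*9 - -3*-4)=-345, (-3*12 - 15*9)=-171, (15*-4 - -37*12)=384; twice the area = |-132| = 132; area = 66; boundary points = 1 + 3 + 4 = 8; strictly interior points = area - boundary/2 + 1 = 63; answer 63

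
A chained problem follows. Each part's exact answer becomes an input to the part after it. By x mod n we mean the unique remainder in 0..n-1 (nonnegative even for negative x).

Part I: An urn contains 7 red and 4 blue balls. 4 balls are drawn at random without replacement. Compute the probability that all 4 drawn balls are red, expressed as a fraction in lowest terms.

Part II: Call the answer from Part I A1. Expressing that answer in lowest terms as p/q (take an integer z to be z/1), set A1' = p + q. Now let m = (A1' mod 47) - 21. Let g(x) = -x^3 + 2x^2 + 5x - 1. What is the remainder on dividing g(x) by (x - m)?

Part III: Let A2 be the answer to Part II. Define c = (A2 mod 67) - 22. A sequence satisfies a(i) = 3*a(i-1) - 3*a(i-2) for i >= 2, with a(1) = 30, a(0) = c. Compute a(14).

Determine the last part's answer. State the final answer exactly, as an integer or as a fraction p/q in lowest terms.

Part I: total draws C(11,4) = 330; favorable C(7,4) = 35; P = 7/66; answer 7/66
Part II: A1 = 7/66; threaded value p + q = 73; m = 5; remainder = value at the root: -1*(5)^3 + 2*(5)^2 + 5*(5)^1 - 1 = (-125) + (50) + (25) + (-1) = -51; answer -51
Part III: A2 = -51; c = -6; a(2) = 3*(30) - 3*(-6) = 108; iterating: a(2)=108, a(3)=234, a(4)=378, a(5)=432, a(6)=162, a(7)=-810, a(8)=-2916, a(9)=-6318, a(10)=-10206, a(11)=-11664, a(12)=-4374, a(13)=21870, a(14)=78732; answer 78732

78732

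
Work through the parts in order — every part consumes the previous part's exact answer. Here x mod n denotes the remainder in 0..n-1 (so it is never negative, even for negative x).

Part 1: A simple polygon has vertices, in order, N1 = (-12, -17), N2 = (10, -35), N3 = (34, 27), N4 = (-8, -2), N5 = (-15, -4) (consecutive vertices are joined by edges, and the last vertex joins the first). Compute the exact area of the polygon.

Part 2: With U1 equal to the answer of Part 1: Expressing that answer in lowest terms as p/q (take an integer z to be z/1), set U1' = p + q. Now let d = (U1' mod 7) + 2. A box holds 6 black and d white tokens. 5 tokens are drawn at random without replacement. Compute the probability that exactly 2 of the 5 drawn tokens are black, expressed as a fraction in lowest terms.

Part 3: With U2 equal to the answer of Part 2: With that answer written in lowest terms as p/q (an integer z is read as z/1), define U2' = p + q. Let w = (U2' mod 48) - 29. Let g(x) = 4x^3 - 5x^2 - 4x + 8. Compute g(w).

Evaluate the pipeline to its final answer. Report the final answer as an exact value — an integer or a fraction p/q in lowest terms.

21644

Part 1: cross terms: (-12*-35 - 10*-17)=590, (10*27 - 34*-35)=1460, (34*-2 - -8*27)=148, (-8*-4 - -15*-2)=2, (-15*-17 - -12*-4)=207; twice the area = |2407| = 2407; area = 2407/2; answer 2407/2
Part 2: U1 = 2407/2; threaded value p + q = 2409; d = 3; total draws C(9,5) = 126; favorable C(6,2)*C(3,3) = 15; P = 5/42; answer 5/42
Part 3: U2 = 5/42; threaded value p + q = 47; w = 18; 4*(18)^3 - 5*(18)^2 - 4*(18)^1 + 8 = (23328) + (-1620) + (-72) + (8) = 21644; answer 21644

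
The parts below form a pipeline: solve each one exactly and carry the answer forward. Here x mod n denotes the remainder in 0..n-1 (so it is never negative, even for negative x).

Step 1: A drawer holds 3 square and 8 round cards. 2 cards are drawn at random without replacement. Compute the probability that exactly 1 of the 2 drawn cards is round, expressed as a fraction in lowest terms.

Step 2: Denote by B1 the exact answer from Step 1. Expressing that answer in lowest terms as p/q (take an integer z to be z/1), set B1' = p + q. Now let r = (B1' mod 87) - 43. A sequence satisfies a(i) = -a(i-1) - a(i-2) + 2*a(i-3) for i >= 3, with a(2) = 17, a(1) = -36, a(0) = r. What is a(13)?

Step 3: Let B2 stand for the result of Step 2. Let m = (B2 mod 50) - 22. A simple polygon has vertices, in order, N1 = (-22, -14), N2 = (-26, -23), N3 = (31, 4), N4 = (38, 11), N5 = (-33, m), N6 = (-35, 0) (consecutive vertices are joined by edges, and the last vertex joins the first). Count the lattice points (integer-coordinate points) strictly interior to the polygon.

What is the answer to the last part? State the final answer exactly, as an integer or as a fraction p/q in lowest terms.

1036

Step 1: total draws C(11,2) = 55; favorable C(8,1)*C(3,1) = 24; P = 24/55; answer 24/55
Step 2: B1 = 24/55; threaded value p + q = 79; r = 36; a(3) = -1*(17) - 1*(-36) + 2*(36) = 91; iterating: a(3)=91, a(4)=-180, a(5)=123, a(6)=239, a(7)=-722, a(8)=729, a(9)=471, a(10)=-2644, a(11)=3631, a(12)=-45, a(13)=-8874; answer -8874
Step 3: B2 = -8874; m = 4; cross terms: (-22*-23 - -26*-14)=142, (-26*4 - 31*-23)=609, (31*11 - 38*4)=189, (38*4 - -33*11)=515, (-33*0 - -35*4)=140, (-35*-14 - -22*0)=490; twice the area = |2085| = 2085; area = 2085/2; boundary points = 1 + 3 + 7 + 1 + 2 + 1 = 15; strictly interior points = area - boundary/2 + 1 = 1036; answer 1036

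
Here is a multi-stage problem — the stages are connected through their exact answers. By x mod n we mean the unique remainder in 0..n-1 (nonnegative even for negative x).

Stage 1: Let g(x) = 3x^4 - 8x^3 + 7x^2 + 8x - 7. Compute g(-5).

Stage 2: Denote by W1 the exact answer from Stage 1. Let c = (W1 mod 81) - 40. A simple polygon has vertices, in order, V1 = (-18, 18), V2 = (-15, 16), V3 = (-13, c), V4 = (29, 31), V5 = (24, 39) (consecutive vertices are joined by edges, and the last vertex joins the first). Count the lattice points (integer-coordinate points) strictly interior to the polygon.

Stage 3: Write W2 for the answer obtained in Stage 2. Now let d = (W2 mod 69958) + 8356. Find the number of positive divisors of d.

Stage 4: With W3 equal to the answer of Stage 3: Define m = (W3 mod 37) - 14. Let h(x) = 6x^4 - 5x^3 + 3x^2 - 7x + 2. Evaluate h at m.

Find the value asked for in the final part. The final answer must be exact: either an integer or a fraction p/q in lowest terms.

9008

Stage 1: 3*(-5)^4 - 8*(-5)^3 + 7*(-5)^2 + 8*(-5)^1 - 7 = (1875) + (1000) + (175) + (-40) + (-7) = 3003; answer 3003
Stage 2: W1 = 3003; c = -34; cross terms: (-18*16 - -15*18)=-18, (-15*-34 - -13*16)=718, (-13*31 - 29*-34)=583, (29*39 - 24*31)=387, (24*18 - -18*39)=1134; twice the area = |2804| = 2804; area = 1402; boundary points = 1 + 2 + 1 + 1 + 21 = 26; strictly interior points = area - boundary/2 + 1 = 1390; answer 1390
Stage 3: W2 = 1390; d = 9746; 9746 = 2 * 11 * 443; number of divisors = (1+1) * (1+1) * (1+1) = 8; answer 8
Stage 4: W3 = 8; m = -6; 6*(-6)^4 - 5*(-6)^3 + 3*(-6)^2 - 7*(-6)^1 + 2 = (7776) + (1080) + (108) + (42) + (2) = 9008; answer 9008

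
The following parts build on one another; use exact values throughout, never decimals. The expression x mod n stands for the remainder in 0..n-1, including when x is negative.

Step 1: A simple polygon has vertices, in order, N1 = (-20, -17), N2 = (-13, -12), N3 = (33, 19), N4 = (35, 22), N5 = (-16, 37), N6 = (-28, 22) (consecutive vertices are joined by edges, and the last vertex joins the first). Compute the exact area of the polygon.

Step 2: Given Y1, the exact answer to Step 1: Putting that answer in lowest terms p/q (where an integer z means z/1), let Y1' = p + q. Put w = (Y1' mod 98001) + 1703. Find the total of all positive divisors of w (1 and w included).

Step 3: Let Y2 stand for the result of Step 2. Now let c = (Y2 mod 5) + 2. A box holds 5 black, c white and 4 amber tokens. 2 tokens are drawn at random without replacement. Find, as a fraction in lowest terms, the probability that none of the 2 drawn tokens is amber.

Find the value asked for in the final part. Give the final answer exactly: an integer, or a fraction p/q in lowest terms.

Step 1: cross terms: (-20*-12 - -13*-17)=19, (-13*19 - 33*-12)=149, (33*22 - 35*19)=61, (35*37 - -16*22)=1647, (-16*22 - -28*37)=684, (-28*-17 - -20*22)=916; twice the area = |3476| = 3476; area = 1738; answer 1738
Step 2: Y1 = 1738; threaded value p + q = 1739; w = 3442; 3442 = 2 * 1721; sigma = (1 + 2) * (1 + 1721) = 3 * 1722 = 5166; answer 5166
Step 3: Y2 = 5166; c = 3; total draws C(12,2) = 66; favorable C(8,2) = 28; P = 14/33; answer 14/33

14/33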